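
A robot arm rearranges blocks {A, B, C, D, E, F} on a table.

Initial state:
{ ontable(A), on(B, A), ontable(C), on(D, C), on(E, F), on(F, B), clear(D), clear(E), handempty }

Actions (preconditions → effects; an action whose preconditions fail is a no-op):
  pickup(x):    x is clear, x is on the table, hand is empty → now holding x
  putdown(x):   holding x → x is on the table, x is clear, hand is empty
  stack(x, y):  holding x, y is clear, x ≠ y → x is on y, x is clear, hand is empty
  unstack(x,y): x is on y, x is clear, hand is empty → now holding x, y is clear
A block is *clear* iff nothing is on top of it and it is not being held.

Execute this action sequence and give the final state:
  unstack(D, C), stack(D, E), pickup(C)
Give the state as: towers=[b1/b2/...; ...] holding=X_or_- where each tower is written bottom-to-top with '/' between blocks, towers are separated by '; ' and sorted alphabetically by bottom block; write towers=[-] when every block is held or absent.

towers=[A/B/F/E/D] holding=C

step 1 (unstack(D, C)): towers=[A/B/F/E; C] holding=D
step 2 (stack(D, E)): towers=[A/B/F/E/D; C] holding=-
step 3 (pickup(C)): towers=[A/B/F/E/D] holding=C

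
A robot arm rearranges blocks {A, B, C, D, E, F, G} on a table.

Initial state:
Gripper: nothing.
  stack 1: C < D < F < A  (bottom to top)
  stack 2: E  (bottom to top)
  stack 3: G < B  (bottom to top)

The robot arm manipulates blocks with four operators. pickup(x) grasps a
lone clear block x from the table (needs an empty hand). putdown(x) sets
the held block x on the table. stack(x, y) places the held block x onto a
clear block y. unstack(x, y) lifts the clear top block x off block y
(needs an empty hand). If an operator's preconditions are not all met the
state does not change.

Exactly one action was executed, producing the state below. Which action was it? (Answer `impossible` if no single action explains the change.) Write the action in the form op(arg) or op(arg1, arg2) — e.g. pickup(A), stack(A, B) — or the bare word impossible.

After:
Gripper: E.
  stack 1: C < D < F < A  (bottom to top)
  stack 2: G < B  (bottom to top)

target: towers=[C/D/F/A; G/B] holding=E
     unstack(B, G) → towers=[C/D/F/A; E; G] holding=B
     unstack(A, F) → towers=[C/D/F; E; G/B] holding=A
         pickup(E) → towers=[C/D/F/A; G/B] holding=E  ← match

pickup(E)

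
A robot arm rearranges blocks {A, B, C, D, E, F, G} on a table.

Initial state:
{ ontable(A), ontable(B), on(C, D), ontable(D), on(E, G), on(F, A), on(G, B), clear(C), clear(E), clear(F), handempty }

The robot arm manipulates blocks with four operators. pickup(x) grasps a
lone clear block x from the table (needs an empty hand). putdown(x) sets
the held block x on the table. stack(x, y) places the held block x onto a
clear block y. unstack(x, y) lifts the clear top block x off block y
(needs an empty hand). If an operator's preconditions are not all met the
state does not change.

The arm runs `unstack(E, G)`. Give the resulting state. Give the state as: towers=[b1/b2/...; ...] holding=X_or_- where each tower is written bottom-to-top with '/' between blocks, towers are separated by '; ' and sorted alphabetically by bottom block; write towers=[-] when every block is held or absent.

before: towers=[A/F; B/G/E; D/C] holding=-
pre[unstack(E, G)]: on(E,G) yes, clear(E) yes, handempty yes
all met → apply unstack(E, G)
after:  towers=[A/F; B/G; D/C] holding=E

towers=[A/F; B/G; D/C] holding=E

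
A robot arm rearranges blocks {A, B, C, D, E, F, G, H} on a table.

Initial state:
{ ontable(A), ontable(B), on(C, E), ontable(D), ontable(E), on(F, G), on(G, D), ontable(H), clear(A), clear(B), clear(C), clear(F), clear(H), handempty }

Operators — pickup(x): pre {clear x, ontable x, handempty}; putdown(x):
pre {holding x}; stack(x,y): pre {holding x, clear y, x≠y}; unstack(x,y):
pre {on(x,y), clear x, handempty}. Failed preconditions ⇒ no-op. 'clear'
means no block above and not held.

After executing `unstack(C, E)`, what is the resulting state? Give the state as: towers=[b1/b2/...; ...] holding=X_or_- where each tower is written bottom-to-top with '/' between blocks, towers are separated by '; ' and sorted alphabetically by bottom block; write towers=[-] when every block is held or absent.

before: towers=[A; B; D/G/F; E/C; H] holding=-
pre[unstack(C, E)]: on(C,E) ok, clear(C) ok, handempty ok
all met → apply unstack(C, E)
after:  towers=[A; B; D/G/F; E; H] holding=C

towers=[A; B; D/G/F; E; H] holding=C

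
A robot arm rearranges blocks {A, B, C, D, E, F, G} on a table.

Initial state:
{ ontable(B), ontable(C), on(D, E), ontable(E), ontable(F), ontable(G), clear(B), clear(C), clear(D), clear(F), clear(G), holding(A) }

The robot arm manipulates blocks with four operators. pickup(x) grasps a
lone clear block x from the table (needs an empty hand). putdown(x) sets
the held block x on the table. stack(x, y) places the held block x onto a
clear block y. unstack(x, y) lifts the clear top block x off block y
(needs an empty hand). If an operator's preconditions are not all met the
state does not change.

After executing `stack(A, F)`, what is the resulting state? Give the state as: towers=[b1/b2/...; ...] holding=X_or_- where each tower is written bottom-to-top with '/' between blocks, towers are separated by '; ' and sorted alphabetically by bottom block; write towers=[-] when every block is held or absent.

towers=[B; C; E/D; F/A; G] holding=-

before: towers=[B; C; E/D; F; G] holding=A
pre[stack(A, F)]: holding(A) yes, clear(F) yes, A≠F yes
all met → apply stack(A, F)
after:  towers=[B; C; E/D; F/A; G] holding=-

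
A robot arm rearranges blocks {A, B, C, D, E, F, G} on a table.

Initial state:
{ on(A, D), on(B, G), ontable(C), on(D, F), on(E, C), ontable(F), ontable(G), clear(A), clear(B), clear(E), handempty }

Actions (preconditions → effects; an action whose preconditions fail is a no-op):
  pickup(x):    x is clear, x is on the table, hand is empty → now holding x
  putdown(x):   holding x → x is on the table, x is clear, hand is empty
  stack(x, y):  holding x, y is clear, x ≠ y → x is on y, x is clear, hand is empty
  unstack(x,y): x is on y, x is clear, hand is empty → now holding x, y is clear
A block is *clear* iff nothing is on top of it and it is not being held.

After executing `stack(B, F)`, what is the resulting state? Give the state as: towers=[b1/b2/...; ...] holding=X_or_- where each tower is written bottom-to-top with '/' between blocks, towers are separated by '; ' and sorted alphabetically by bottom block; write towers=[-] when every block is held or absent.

before: towers=[C/E; F/D/A; G/B] holding=-
pre[stack(B, F)]: holding(B) no, clear(F) no, B≠F yes
holding(B), clear(F) unmet → stack(B, F) is a no-op
after:  towers=[C/E; F/D/A; G/B] holding=-

towers=[C/E; F/D/A; G/B] holding=-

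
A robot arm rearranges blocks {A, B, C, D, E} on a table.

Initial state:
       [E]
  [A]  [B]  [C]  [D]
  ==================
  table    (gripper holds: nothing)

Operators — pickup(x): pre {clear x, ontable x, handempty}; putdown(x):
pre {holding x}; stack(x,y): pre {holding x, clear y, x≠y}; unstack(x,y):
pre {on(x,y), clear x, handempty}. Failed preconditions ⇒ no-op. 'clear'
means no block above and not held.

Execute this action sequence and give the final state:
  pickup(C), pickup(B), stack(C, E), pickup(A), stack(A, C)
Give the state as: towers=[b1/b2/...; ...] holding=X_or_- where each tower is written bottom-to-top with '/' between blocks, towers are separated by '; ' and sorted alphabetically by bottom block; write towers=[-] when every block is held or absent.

step 1 (pickup(C)): towers=[A; B/E; D] holding=C
step 2 (pickup(B)) [no-op]: towers=[A; B/E; D] holding=C
step 3 (stack(C, E)): towers=[A; B/E/C; D] holding=-
step 4 (pickup(A)): towers=[B/E/C; D] holding=A
step 5 (stack(A, C)): towers=[B/E/C/A; D] holding=-

towers=[B/E/C/A; D] holding=-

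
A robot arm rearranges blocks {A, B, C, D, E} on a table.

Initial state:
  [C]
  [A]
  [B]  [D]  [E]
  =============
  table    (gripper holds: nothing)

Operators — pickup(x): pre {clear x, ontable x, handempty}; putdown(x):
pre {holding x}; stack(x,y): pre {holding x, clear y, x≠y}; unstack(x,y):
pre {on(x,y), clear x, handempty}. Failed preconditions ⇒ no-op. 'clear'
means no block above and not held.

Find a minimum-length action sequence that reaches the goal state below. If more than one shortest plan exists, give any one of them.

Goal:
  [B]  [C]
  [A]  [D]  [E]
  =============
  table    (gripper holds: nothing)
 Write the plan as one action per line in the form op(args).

step 1 (unstack(C, A)): towers=[B/A; D; E] holding=C
step 2 (stack(C, D)): towers=[B/A; D/C; E] holding=-
step 3 (unstack(A, B)): towers=[B; D/C; E] holding=A
step 4 (putdown(A)): towers=[A; B; D/C; E] holding=-
step 5 (pickup(B)): towers=[A; D/C; E] holding=B
step 6 (stack(B, A)): towers=[A/B; D/C; E] holding=-
goal check: towers=[A/B; D/C; E] holding=- — reached (length 6, optimal by BFS)

unstack(C, A)
stack(C, D)
unstack(A, B)
putdown(A)
pickup(B)
stack(B, A)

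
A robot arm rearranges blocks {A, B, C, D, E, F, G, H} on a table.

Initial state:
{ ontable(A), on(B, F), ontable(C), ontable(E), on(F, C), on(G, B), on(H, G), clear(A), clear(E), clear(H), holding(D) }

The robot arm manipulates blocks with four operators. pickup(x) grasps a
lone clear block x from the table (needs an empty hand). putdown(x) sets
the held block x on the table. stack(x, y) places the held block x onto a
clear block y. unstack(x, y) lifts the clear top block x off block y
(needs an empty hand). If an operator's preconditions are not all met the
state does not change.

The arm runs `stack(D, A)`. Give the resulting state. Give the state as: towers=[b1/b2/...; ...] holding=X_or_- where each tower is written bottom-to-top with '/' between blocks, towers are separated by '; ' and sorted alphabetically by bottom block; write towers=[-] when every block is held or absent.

before: towers=[A; C/F/B/G/H; E] holding=D
pre[stack(D, A)]: holding(D) ✓, clear(A) ✓, D≠A ✓
all met → apply stack(D, A)
after:  towers=[A/D; C/F/B/G/H; E] holding=-

towers=[A/D; C/F/B/G/H; E] holding=-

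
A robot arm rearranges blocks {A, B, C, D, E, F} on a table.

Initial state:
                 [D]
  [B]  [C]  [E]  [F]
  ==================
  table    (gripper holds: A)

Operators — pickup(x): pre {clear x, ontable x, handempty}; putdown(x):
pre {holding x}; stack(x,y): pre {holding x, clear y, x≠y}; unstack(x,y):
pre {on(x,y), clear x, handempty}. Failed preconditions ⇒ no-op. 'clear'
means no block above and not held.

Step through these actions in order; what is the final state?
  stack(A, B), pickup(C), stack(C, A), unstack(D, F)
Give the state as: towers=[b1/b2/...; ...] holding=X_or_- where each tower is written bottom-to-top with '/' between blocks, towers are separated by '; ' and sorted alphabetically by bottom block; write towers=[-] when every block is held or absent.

step 1 (stack(A, B)): towers=[B/A; C; E; F/D] holding=-
step 2 (pickup(C)): towers=[B/A; E; F/D] holding=C
step 3 (stack(C, A)): towers=[B/A/C; E; F/D] holding=-
step 4 (unstack(D, F)): towers=[B/A/C; E; F] holding=D

towers=[B/A/C; E; F] holding=D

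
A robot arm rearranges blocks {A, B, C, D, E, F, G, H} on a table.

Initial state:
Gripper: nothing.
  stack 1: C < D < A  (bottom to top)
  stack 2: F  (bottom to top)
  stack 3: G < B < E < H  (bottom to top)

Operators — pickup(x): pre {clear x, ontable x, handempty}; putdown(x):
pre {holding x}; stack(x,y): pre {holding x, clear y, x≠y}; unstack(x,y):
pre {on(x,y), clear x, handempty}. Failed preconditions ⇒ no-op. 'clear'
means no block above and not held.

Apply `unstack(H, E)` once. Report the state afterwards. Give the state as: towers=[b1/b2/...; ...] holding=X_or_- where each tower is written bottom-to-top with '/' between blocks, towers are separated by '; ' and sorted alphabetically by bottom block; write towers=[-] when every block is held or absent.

towers=[C/D/A; F; G/B/E] holding=H

before: towers=[C/D/A; F; G/B/E/H] holding=-
pre[unstack(H, E)]: on(H,E) ✓, clear(H) ✓, handempty ✓
all met → apply unstack(H, E)
after:  towers=[C/D/A; F; G/B/E] holding=H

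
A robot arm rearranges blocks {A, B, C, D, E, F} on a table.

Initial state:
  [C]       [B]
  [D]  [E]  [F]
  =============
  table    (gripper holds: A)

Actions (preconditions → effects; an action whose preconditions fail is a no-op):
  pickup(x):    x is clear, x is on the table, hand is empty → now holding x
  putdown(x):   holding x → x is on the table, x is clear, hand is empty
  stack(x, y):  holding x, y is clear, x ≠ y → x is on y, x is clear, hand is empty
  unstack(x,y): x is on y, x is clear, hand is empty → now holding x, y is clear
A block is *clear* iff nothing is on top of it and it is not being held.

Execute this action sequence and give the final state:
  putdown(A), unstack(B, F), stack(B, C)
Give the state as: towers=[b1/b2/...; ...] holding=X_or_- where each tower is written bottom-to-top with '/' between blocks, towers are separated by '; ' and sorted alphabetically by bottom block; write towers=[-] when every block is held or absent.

towers=[A; D/C/B; E; F] holding=-

step 1 (putdown(A)): towers=[A; D/C; E; F/B] holding=-
step 2 (unstack(B, F)): towers=[A; D/C; E; F] holding=B
step 3 (stack(B, C)): towers=[A; D/C/B; E; F] holding=-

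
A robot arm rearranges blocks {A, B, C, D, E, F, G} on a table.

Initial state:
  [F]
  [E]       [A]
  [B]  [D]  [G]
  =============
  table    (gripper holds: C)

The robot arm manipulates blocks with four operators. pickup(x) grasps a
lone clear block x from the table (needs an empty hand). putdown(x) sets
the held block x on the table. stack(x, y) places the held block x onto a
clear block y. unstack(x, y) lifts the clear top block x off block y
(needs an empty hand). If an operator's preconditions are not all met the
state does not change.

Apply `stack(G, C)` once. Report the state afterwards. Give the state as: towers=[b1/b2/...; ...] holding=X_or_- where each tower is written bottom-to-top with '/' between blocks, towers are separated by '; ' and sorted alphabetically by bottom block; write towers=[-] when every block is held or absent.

towers=[B/E/F; D; G/A] holding=C

before: towers=[B/E/F; D; G/A] holding=C
pre[stack(G, C)]: holding(G) fail, clear(C) fail, G≠C ok
holding(G), clear(C) unmet → stack(G, C) is a no-op
after:  towers=[B/E/F; D; G/A] holding=C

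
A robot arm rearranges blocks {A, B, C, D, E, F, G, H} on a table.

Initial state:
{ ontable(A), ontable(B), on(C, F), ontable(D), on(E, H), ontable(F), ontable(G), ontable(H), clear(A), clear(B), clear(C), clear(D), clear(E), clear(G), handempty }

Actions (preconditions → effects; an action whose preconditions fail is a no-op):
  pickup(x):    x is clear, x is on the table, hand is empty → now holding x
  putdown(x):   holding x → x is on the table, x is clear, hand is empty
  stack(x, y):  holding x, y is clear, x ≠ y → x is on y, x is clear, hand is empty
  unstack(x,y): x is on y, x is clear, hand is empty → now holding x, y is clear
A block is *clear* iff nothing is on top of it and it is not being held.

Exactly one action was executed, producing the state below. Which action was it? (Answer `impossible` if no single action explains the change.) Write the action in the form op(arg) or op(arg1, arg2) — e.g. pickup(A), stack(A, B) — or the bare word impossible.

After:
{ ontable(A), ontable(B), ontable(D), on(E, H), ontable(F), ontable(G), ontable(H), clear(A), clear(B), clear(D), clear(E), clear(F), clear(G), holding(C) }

unstack(C, F)

target: towers=[A; B; D; F; G; H/E] holding=C
         pickup(G) → towers=[A; B; D; F/C; H/E] holding=G
         pickup(A) → towers=[B; D; F/C; G; H/E] holding=A
     unstack(E, H) → towers=[A; B; D; F/C; G; H] holding=E
         pickup(B) → towers=[A; D; F/C; G; H/E] holding=B
         pickup(D) → towers=[A; B; F/C; G; H/E] holding=D
     unstack(C, F) → towers=[A; B; D; F; G; H/E] holding=C  ← match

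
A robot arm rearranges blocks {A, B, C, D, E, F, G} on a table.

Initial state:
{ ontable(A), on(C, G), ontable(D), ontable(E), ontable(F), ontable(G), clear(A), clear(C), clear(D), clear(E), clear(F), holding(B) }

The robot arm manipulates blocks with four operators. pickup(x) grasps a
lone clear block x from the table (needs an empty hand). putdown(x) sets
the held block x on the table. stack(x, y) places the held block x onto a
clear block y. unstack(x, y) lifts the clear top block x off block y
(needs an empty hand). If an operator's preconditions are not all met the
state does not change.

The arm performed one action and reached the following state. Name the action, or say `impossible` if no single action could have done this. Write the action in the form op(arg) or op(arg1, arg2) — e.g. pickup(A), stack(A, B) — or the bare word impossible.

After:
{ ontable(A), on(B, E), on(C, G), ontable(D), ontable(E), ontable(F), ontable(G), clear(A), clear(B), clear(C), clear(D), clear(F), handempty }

target: towers=[A; D; E/B; F; G/C] holding=-
        putdown(B) → towers=[A; B; D; E; F; G/C] holding=-
       stack(B, F) → towers=[A; D; E; F/B; G/C] holding=-
       stack(B, D) → towers=[A; D/B; E; F; G/C] holding=-
       stack(B, A) → towers=[A/B; D; E; F; G/C] holding=-
       stack(B, E) → towers=[A; D; E/B; F; G/C] holding=-  ← match
       stack(B, C) → towers=[A; D; E; F; G/C/B] holding=-

stack(B, E)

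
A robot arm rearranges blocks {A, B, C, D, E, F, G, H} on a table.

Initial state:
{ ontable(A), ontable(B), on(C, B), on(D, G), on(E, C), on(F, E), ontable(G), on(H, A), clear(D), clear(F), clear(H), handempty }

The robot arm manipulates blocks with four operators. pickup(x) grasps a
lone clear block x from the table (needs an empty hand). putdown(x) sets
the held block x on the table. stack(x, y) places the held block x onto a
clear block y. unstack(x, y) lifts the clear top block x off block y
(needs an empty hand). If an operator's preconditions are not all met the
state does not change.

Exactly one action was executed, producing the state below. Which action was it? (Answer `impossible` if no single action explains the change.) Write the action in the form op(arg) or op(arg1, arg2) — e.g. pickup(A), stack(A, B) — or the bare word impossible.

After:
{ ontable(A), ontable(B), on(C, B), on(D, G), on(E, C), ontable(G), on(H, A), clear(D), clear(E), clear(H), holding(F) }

unstack(F, E)

target: towers=[A/H; B/C/E; G/D] holding=F
     unstack(H, A) → towers=[A; B/C/E/F; G/D] holding=H
     unstack(F, E) → towers=[A/H; B/C/E; G/D] holding=F  ← match
     unstack(D, G) → towers=[A/H; B/C/E/F; G] holding=D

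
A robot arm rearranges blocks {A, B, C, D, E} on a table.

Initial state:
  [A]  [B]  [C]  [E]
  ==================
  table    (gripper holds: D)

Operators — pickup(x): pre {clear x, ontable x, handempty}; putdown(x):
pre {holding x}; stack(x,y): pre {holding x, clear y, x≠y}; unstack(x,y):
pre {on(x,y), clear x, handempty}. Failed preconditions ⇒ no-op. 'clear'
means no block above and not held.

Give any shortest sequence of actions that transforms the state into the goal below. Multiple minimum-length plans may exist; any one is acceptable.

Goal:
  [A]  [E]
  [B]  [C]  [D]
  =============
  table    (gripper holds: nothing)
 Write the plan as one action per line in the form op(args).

putdown(D)
pickup(A)
stack(A, B)
pickup(E)
stack(E, C)

step 1 (putdown(D)): towers=[A; B; C; D; E] holding=-
step 2 (pickup(A)): towers=[B; C; D; E] holding=A
step 3 (stack(A, B)): towers=[B/A; C; D; E] holding=-
step 4 (pickup(E)): towers=[B/A; C; D] holding=E
step 5 (stack(E, C)): towers=[B/A; C/E; D] holding=-
goal check: towers=[B/A; C/E; D] holding=- — reached (length 5, optimal by BFS)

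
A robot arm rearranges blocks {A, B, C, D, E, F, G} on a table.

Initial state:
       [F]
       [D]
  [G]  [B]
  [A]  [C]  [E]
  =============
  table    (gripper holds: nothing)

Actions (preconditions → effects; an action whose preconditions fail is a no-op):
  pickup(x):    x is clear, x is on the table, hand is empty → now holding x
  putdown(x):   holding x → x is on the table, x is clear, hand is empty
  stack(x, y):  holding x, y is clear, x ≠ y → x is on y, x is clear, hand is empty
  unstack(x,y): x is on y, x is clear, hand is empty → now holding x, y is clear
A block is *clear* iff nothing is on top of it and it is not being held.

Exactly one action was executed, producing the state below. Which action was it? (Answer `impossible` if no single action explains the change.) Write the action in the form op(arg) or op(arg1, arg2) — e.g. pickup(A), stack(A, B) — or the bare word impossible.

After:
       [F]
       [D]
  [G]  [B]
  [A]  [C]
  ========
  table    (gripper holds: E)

target: towers=[A/G; C/B/D/F] holding=E
     unstack(F, D) → towers=[A/G; C/B/D; E] holding=F
     unstack(G, A) → towers=[A; C/B/D/F; E] holding=G
         pickup(E) → towers=[A/G; C/B/D/F] holding=E  ← match

pickup(E)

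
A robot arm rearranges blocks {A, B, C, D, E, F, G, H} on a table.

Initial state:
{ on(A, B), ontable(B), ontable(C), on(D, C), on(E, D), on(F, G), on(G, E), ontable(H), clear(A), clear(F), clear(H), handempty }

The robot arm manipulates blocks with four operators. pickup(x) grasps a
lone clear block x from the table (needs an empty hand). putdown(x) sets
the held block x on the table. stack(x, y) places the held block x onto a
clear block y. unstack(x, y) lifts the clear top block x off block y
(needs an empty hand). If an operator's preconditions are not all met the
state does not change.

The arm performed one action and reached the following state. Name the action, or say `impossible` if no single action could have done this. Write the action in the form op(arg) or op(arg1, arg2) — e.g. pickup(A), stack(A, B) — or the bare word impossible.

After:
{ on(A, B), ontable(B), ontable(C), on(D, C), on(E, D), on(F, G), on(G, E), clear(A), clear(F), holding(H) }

pickup(H)

target: towers=[B/A; C/D/E/G/F] holding=H
     unstack(A, B) → towers=[B; C/D/E/G/F; H] holding=A
         pickup(H) → towers=[B/A; C/D/E/G/F] holding=H  ← match
     unstack(F, G) → towers=[B/A; C/D/E/G; H] holding=F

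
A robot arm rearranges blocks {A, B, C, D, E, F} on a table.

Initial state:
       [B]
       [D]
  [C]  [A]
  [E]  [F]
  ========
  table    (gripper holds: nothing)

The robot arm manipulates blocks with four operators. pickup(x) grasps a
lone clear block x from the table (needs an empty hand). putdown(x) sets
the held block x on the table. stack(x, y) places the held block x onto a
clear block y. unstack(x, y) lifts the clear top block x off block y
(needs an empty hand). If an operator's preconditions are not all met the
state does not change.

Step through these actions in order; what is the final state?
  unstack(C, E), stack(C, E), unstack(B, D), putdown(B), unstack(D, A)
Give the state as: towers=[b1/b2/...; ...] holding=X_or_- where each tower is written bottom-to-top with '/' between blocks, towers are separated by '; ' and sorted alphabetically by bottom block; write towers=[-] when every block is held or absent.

step 1 (unstack(C, E)): towers=[E; F/A/D/B] holding=C
step 2 (stack(C, E)): towers=[E/C; F/A/D/B] holding=-
step 3 (unstack(B, D)): towers=[E/C; F/A/D] holding=B
step 4 (putdown(B)): towers=[B; E/C; F/A/D] holding=-
step 5 (unstack(D, A)): towers=[B; E/C; F/A] holding=D

towers=[B; E/C; F/A] holding=D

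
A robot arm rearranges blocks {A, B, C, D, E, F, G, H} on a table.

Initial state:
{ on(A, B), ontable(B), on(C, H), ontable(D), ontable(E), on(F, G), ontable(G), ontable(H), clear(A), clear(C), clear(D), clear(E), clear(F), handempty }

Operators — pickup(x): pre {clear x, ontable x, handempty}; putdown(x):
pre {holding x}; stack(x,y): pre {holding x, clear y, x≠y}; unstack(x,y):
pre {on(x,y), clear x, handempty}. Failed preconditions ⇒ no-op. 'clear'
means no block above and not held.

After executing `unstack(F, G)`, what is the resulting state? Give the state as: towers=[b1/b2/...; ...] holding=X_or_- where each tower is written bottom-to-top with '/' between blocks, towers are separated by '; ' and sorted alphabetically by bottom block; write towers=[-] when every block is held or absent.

before: towers=[B/A; D; E; G/F; H/C] holding=-
pre[unstack(F, G)]: on(F,G) ok, clear(F) ok, handempty ok
all met → apply unstack(F, G)
after:  towers=[B/A; D; E; G; H/C] holding=F

towers=[B/A; D; E; G; H/C] holding=F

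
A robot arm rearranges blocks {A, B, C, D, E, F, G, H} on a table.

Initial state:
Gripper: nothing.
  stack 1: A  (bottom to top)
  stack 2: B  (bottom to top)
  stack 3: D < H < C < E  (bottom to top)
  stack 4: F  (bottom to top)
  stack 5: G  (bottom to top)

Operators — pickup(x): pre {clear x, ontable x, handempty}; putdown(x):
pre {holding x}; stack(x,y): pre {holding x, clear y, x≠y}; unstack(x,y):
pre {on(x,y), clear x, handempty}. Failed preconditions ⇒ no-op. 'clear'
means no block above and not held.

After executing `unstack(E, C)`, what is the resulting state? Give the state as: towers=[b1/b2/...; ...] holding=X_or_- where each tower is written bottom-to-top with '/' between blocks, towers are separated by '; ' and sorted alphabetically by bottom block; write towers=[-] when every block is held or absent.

towers=[A; B; D/H/C; F; G] holding=E

before: towers=[A; B; D/H/C/E; F; G] holding=-
pre[unstack(E, C)]: on(E,C) yes, clear(E) yes, handempty yes
all met → apply unstack(E, C)
after:  towers=[A; B; D/H/C; F; G] holding=E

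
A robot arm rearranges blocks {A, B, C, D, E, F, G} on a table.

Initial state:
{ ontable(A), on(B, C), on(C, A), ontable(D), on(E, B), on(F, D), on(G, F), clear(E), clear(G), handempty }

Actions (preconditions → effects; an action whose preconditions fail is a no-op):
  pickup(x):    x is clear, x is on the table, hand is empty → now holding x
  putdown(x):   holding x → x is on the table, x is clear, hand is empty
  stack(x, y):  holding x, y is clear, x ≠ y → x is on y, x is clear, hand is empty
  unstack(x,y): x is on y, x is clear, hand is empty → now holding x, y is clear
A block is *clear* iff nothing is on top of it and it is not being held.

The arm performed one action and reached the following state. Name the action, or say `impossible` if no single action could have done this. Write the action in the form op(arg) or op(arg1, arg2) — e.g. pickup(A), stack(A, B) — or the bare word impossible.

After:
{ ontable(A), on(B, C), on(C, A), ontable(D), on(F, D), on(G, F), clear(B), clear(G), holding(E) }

target: towers=[A/C/B; D/F/G] holding=E
     unstack(G, F) → towers=[A/C/B/E; D/F] holding=G
     unstack(E, B) → towers=[A/C/B; D/F/G] holding=E  ← match

unstack(E, B)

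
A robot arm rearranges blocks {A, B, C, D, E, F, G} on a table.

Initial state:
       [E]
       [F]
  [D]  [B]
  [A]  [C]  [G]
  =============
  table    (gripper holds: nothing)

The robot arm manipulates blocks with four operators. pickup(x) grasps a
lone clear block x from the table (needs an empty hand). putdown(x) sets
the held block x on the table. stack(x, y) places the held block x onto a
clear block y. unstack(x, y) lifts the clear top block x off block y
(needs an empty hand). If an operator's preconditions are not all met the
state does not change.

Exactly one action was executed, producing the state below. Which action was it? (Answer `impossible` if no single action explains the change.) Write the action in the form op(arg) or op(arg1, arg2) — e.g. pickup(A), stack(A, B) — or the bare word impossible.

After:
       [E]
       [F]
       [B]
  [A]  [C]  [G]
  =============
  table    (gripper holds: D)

target: towers=[A; C/B/F/E; G] holding=D
         pickup(G) → towers=[A/D; C/B/F/E] holding=G
     unstack(D, A) → towers=[A; C/B/F/E; G] holding=D  ← match
     unstack(E, F) → towers=[A/D; C/B/F; G] holding=E

unstack(D, A)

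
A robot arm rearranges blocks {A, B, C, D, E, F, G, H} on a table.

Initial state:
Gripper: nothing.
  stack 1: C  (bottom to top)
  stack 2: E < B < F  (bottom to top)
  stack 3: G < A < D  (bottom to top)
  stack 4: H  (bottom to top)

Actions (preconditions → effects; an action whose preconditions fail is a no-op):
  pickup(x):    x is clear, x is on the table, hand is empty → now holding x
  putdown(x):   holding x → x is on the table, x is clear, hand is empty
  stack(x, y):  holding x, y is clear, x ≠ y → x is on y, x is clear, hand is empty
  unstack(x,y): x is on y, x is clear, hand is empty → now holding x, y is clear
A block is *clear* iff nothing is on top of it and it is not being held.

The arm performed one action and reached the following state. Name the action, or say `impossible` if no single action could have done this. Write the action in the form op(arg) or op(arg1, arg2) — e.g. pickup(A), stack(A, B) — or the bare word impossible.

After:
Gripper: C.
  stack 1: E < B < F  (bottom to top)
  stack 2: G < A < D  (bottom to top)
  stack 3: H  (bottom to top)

pickup(C)

target: towers=[E/B/F; G/A/D; H] holding=C
         pickup(H) → towers=[C; E/B/F; G/A/D] holding=H
     unstack(F, B) → towers=[C; E/B; G/A/D; H] holding=F
     unstack(D, A) → towers=[C; E/B/F; G/A; H] holding=D
         pickup(C) → towers=[E/B/F; G/A/D; H] holding=C  ← match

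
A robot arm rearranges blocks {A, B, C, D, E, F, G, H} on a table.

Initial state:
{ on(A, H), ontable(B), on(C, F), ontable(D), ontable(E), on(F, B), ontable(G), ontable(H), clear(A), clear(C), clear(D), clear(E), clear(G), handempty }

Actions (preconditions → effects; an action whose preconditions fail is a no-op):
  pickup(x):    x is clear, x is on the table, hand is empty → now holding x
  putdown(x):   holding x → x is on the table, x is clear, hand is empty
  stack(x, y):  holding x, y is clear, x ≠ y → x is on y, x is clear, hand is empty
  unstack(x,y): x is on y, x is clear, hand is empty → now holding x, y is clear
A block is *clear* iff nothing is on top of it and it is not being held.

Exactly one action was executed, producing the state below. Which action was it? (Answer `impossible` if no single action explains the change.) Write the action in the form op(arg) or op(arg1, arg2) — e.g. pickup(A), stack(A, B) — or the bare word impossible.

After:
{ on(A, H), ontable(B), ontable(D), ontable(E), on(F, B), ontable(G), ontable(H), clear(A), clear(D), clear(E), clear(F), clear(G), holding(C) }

target: towers=[B/F; D; E; G; H/A] holding=C
         pickup(G) → towers=[B/F/C; D; E; H/A] holding=G
     unstack(A, H) → towers=[B/F/C; D; E; G; H] holding=A
         pickup(E) → towers=[B/F/C; D; G; H/A] holding=E
         pickup(D) → towers=[B/F/C; E; G; H/A] holding=D
     unstack(C, F) → towers=[B/F; D; E; G; H/A] holding=C  ← match

unstack(C, F)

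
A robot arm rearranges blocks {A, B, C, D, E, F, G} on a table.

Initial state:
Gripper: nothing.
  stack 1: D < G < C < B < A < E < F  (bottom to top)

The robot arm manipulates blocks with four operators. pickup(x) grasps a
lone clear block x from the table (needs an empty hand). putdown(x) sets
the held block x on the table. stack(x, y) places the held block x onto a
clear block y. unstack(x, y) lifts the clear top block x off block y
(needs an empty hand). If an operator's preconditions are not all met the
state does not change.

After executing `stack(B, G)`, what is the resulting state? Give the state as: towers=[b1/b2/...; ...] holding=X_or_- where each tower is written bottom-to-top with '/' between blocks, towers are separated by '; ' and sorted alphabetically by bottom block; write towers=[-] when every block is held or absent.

before: towers=[D/G/C/B/A/E/F] holding=-
pre[stack(B, G)]: holding(B) ✗, clear(G) ✗, B≠G ✓
holding(B), clear(G) unmet → stack(B, G) is a no-op
after:  towers=[D/G/C/B/A/E/F] holding=-

towers=[D/G/C/B/A/E/F] holding=-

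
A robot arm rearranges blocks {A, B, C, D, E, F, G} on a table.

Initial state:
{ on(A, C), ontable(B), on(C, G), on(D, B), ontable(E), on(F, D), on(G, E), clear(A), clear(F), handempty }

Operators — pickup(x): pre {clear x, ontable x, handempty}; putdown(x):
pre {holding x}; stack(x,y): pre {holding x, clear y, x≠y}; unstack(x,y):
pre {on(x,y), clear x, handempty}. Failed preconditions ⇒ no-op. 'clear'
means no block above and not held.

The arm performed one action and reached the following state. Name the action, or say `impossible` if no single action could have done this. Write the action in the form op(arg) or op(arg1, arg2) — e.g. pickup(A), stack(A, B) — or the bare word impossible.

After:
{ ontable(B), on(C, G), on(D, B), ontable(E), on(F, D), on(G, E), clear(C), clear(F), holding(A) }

unstack(A, C)

target: towers=[B/D/F; E/G/C] holding=A
     unstack(F, D) → towers=[B/D; E/G/C/A] holding=F
     unstack(A, C) → towers=[B/D/F; E/G/C] holding=A  ← match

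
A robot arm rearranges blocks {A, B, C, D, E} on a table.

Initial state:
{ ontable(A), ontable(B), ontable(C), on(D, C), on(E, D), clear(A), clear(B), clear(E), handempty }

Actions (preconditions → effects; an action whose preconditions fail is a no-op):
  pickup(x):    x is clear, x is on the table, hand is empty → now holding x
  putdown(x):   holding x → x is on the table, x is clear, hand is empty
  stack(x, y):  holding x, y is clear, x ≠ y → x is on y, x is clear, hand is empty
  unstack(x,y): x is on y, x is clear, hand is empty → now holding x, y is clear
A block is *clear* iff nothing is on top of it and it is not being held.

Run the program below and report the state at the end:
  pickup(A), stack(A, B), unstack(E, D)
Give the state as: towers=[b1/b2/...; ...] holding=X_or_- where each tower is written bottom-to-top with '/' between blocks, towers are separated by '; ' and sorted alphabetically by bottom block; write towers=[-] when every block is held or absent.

towers=[B/A; C/D] holding=E

step 1 (pickup(A)): towers=[B; C/D/E] holding=A
step 2 (stack(A, B)): towers=[B/A; C/D/E] holding=-
step 3 (unstack(E, D)): towers=[B/A; C/D] holding=E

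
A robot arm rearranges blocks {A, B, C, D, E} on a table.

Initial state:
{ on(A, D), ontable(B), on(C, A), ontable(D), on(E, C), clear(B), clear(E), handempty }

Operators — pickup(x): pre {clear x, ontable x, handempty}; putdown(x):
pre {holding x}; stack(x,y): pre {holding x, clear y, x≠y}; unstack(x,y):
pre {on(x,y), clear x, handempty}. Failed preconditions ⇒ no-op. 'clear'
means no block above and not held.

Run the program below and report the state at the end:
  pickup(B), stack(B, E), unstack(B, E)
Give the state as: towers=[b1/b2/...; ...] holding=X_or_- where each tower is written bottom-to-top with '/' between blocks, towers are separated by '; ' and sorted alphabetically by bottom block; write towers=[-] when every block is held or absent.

step 1 (pickup(B)): towers=[D/A/C/E] holding=B
step 2 (stack(B, E)): towers=[D/A/C/E/B] holding=-
step 3 (unstack(B, E)): towers=[D/A/C/E] holding=B

towers=[D/A/C/E] holding=B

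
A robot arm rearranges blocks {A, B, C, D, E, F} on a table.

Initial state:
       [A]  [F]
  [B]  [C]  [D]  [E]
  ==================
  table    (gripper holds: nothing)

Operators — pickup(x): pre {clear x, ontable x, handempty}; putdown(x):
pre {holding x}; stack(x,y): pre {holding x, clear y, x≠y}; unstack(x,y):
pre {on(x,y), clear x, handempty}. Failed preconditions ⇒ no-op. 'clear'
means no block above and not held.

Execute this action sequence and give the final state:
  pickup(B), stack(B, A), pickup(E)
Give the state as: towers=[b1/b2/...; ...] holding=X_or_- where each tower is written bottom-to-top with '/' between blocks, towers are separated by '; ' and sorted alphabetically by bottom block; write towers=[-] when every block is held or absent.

towers=[C/A/B; D/F] holding=E

step 1 (pickup(B)): towers=[C/A; D/F; E] holding=B
step 2 (stack(B, A)): towers=[C/A/B; D/F; E] holding=-
step 3 (pickup(E)): towers=[C/A/B; D/F] holding=E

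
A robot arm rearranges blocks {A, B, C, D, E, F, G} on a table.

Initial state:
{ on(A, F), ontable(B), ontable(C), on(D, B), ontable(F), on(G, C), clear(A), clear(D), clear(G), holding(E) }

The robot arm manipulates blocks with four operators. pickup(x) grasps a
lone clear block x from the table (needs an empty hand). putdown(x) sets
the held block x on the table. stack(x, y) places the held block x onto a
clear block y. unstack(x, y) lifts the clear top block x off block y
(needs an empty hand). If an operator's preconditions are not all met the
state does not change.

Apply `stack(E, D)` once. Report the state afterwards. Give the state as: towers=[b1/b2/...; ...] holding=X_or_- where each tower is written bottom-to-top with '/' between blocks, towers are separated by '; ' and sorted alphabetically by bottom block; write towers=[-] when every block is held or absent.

before: towers=[B/D; C/G; F/A] holding=E
pre[stack(E, D)]: holding(E) yes, clear(D) yes, E≠D yes
all met → apply stack(E, D)
after:  towers=[B/D/E; C/G; F/A] holding=-

towers=[B/D/E; C/G; F/A] holding=-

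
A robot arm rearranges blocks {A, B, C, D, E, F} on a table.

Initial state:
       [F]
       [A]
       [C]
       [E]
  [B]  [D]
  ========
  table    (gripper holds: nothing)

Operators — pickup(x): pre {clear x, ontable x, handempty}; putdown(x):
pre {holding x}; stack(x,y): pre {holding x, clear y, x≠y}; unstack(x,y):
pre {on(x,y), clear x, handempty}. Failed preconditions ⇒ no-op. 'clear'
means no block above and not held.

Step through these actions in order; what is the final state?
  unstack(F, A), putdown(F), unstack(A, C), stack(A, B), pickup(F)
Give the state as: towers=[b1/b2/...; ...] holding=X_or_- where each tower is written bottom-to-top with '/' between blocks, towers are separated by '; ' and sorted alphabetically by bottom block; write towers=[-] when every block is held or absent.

step 1 (unstack(F, A)): towers=[B; D/E/C/A] holding=F
step 2 (putdown(F)): towers=[B; D/E/C/A; F] holding=-
step 3 (unstack(A, C)): towers=[B; D/E/C; F] holding=A
step 4 (stack(A, B)): towers=[B/A; D/E/C; F] holding=-
step 5 (pickup(F)): towers=[B/A; D/E/C] holding=F

towers=[B/A; D/E/C] holding=F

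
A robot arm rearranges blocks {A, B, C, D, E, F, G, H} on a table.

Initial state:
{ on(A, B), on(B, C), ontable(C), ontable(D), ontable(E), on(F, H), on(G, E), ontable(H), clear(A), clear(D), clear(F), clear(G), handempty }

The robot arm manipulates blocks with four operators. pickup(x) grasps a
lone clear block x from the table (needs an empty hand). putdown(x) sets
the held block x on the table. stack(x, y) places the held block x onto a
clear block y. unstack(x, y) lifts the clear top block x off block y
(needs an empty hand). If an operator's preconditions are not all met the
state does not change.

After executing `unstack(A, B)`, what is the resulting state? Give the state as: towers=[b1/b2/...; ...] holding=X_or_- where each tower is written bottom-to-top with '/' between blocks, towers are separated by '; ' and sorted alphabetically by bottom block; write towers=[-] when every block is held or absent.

before: towers=[C/B/A; D; E/G; H/F] holding=-
pre[unstack(A, B)]: on(A,B) ✓, clear(A) ✓, handempty ✓
all met → apply unstack(A, B)
after:  towers=[C/B; D; E/G; H/F] holding=A

towers=[C/B; D; E/G; H/F] holding=A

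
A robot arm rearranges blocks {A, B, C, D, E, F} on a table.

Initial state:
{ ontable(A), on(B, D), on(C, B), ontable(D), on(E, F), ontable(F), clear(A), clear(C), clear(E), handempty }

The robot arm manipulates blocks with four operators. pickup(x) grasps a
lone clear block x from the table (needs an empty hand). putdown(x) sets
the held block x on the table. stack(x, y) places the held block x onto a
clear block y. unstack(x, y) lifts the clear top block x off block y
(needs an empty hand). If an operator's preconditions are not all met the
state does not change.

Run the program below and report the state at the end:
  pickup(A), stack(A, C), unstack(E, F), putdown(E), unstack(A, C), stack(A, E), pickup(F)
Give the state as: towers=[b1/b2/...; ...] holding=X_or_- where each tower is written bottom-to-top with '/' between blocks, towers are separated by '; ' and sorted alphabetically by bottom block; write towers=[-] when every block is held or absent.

step 1 (pickup(A)): towers=[D/B/C; F/E] holding=A
step 2 (stack(A, C)): towers=[D/B/C/A; F/E] holding=-
step 3 (unstack(E, F)): towers=[D/B/C/A; F] holding=E
step 4 (putdown(E)): towers=[D/B/C/A; E; F] holding=-
step 5 (unstack(A, C)): towers=[D/B/C; E; F] holding=A
step 6 (stack(A, E)): towers=[D/B/C; E/A; F] holding=-
step 7 (pickup(F)): towers=[D/B/C; E/A] holding=F

towers=[D/B/C; E/A] holding=F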